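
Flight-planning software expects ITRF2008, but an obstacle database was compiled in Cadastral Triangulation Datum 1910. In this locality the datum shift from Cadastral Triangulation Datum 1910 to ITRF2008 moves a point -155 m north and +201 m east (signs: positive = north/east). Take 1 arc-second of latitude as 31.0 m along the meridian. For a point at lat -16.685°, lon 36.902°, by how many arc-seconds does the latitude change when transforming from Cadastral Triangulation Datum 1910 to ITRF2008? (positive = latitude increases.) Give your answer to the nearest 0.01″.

1″ of latitude = 31.00 m, so Δφ = -155.0 / 31.00 = -5.000″.

Δφ = -5.00″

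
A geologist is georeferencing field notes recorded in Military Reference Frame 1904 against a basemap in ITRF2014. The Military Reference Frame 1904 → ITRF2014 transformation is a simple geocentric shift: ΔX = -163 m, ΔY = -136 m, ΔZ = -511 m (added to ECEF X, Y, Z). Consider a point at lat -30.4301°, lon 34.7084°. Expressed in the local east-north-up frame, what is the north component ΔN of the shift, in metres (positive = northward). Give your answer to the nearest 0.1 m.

The local north axis is (−sin φ cos λ, −sin φ sin λ, cos φ), giving ΔN = -67.867 − 39.222 − 440.609 = -547.70 m.

ΔN = -547.7 m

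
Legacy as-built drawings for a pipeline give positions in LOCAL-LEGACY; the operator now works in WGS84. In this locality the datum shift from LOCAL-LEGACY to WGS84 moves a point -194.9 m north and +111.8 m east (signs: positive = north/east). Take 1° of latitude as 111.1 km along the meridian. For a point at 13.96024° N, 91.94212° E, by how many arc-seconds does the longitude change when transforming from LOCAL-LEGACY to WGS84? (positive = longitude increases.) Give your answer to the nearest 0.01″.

Δλ = 3.73″

At latitude 13.96024°, cos φ = 0.970463.
1° of longitude at this latitude = 111.1 × cos φ = 107.82 km, so Δλ = 111.8 / 107818.5 = 0.0010369° = 3.733″.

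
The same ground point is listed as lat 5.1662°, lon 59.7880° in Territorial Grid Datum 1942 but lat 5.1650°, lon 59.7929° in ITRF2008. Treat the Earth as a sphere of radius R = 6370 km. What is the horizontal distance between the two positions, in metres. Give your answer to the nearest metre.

Δφ = 5.1650° − 5.1662° = -0.0012°; Δλ = 59.7929° − 59.7880° = +0.0049°.
1° along a meridian = πR/180 = 111177 m.
ΔN = Δφ × 111177 = -133.4 m; ΔE = Δλ × 111177 × cos(5.1662°) = +0.0049 × 111177 × 0.995938 = 542.6 m.
Distance = √(ΔE² + ΔN²) = √(542.6² + (-133.4)²) = 558.7 m.

559 m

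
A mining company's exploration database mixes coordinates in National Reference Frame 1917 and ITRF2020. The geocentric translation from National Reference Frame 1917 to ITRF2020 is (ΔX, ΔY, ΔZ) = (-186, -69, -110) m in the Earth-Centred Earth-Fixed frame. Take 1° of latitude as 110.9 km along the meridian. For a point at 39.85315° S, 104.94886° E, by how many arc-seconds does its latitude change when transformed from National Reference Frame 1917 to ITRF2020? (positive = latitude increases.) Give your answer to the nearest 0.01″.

Δφ = -3.13″

sin φ = -0.640822, cos φ = 0.767689, sin λ = 0.966156, cos λ = -0.257957.
North component: ΔN = −sin φ cos λ·ΔX − sin φ sin λ·ΔY + cos φ·ΔZ = −(-0.640822)(-0.257957)(-186) − (-0.640822)(0.966156)(-69) + (0.767689)(-110) = -96.42 m.
1° of latitude spans 110900 m, so Δφ = -96.42 / 110900 × 3600 = -3.130″.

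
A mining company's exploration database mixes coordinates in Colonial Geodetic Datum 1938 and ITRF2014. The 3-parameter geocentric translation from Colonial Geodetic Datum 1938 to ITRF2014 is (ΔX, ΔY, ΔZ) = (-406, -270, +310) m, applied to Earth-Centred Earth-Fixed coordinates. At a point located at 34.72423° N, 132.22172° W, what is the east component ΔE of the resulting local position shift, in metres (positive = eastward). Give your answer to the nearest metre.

ΔE = -119 m

The local east axis at (φ, λ) is (−sin λ, cos λ, 0), so ΔE = −sin(-132.22172°)·(-406) + cos(-132.22172°)·(-270) = -119.22 m.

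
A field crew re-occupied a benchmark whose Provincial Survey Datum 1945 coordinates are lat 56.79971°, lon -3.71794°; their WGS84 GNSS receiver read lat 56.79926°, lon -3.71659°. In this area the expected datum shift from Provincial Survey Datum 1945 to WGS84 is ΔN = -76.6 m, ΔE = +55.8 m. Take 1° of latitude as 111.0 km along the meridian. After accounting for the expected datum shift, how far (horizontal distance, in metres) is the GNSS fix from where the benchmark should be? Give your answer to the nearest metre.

Observed coordinate differences: Δφ = -0.00045°, Δλ = +0.00135°.
Converting to metres (1° lat = 111000 m, cos φ = 0.547567): observed ΔN = -50.0 m, observed ΔE = 82.1 m.
Subtracting the expected shift leaves a residual of -50.0 − (-76.6) = 26.6 m north and 82.1 − (55.8) = 26.3 m east.
Residual distance = √(26.6² + 26.3²) = 37.4 m.

37 m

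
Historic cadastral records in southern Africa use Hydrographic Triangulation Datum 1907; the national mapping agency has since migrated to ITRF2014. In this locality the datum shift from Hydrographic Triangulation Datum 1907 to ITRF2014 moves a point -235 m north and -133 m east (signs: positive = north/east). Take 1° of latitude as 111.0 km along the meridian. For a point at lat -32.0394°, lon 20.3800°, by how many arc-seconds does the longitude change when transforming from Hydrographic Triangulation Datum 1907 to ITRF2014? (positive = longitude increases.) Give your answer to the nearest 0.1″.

Δλ = -5.1″

At latitude -32.0394°, cos φ = 0.847683.
1° of longitude at this latitude = 111.0 × cos φ = 94.09 km, so Δλ = -133.0 / 94092.9 = -0.0014135° = -5.089″.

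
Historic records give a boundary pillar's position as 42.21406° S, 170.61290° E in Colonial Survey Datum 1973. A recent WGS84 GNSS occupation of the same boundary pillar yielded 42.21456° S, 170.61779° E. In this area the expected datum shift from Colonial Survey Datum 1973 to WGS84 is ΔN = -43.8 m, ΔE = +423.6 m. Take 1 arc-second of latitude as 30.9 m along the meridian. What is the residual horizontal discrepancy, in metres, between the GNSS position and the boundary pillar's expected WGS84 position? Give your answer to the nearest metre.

Observed coordinate differences: Δφ = -0.00050°, Δλ = +0.00489°.
Converting to metres (1° lat = 111240 m, cos φ = 0.740640): observed ΔN = -55.6 m, observed ΔE = 402.9 m.
Subtracting the expected shift leaves a residual of -55.6 − (-43.8) = -11.8 m north and 402.9 − (423.6) = -20.7 m east.
Residual distance = √((-11.8)² + (-20.7)²) = 23.9 m.

24 m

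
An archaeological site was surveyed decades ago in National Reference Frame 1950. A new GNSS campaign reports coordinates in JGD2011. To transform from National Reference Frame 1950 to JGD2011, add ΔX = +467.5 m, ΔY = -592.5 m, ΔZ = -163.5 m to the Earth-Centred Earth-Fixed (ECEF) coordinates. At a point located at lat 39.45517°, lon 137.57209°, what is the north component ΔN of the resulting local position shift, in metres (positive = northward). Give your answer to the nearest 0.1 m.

At φ = 39.45517°, λ = 137.57209°: sin φ = 0.635474, cos φ = 0.772122, sin λ = 0.674662, cos λ = -0.738127.
ΔN = −sin φ cos λ·ΔX − sin φ sin λ·ΔY + cos φ·ΔZ = −(0.635474)(-0.738127)(467.5) − (0.635474)(0.674662)(-592.5) + (0.772122)(-163.5) = 347.07 m.

ΔN = 347.1 m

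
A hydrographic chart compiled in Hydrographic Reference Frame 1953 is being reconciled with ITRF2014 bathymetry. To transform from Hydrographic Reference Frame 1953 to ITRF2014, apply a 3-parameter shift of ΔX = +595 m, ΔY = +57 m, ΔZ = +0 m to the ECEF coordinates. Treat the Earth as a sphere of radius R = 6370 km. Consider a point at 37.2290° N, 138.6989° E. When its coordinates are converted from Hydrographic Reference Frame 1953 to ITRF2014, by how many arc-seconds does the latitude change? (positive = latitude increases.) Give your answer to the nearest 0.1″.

Δφ = 8.0″

sin φ = 0.605002, cos φ = 0.796224, sin λ = 0.660016, cos λ = -0.751251.
North component: ΔN = −sin φ cos λ·ΔX − sin φ sin λ·ΔY + cos φ·ΔZ = −(0.605002)(-0.751251)(595) − (0.605002)(0.660016)(57) + (0.796224)(0) = 247.67 m.
1° of latitude spans πR/180 = 111177 m, so Δφ = 247.67 / 111177 × 3600 = 8.020″.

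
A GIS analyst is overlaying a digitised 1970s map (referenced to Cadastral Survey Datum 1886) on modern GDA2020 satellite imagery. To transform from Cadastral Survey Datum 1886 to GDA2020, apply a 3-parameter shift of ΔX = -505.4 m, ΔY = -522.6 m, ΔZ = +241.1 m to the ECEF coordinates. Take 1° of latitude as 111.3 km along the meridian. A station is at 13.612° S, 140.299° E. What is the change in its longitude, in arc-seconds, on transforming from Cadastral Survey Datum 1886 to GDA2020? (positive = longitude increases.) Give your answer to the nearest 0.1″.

Δλ = 24.1″

sin φ = -0.235346, cos φ = 0.971912, sin λ = 0.638781, cos λ = -0.769388.
East component: ΔE = −sin λ·ΔX + cos λ·ΔY = −(0.638781)(-505.4) + (-0.769388)(-522.6) = 724.92 m.
1° of latitude spans 111300 m; at latitude φ, 1° of longitude spans that × cos φ = 108173.8 m, so Δλ = 724.92 / 108173.8 × 3600 = 24.125″.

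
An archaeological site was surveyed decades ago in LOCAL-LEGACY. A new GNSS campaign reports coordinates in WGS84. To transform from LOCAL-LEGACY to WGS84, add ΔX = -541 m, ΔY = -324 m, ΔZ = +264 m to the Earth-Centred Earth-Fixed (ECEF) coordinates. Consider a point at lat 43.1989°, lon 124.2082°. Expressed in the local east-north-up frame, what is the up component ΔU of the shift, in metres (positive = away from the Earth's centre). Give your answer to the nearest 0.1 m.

ΔU = 207.1 m

At φ = 43.1989°, λ = 124.2082°: sin φ = 0.684533, cos φ = 0.728982, sin λ = 0.827000, cos λ = -0.562202.
ΔU = cos φ cos λ·ΔX + cos φ sin λ·ΔY + sin φ·ΔZ = (0.728982)(-0.562202)(-541) + (0.728982)(0.827000)(-324) + (0.684533)(264) = 207.11 m.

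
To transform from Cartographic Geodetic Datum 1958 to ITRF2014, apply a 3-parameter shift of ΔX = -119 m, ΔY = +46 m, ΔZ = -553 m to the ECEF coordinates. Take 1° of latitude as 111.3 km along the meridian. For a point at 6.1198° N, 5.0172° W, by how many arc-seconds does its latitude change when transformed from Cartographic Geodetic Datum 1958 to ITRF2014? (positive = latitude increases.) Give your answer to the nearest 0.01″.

Δφ = -17.36″

sin φ = 0.106608, cos φ = 0.994301, sin λ = -0.087455, cos λ = 0.996168.
North component: ΔN = −sin φ cos λ·ΔX − sin φ sin λ·ΔY + cos φ·ΔZ = −(0.106608)(0.996168)(-119) − (0.106608)(-0.087455)(46) + (0.994301)(-553) = -536.78 m.
1° of latitude spans 111300 m, so Δφ = -536.78 / 111300 × 3600 = -17.362″.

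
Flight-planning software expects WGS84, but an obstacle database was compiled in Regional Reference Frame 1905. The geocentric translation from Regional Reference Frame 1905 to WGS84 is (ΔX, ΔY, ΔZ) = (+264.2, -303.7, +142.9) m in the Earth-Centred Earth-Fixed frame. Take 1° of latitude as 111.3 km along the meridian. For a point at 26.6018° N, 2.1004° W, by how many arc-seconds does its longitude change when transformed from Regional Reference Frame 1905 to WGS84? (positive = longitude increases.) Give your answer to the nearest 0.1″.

Δλ = -10.6″

sin φ = 0.447787, cos φ = 0.894140, sin λ = -0.036651, cos λ = 0.999328.
East component: ΔE = −sin λ·ΔX + cos λ·ΔY = −(-0.036651)(264.2) + (0.999328)(-303.7) = -293.81 m.
1° of latitude spans 111300 m; at latitude φ, 1° of longitude spans that × cos φ = 99517.8 m, so Δλ = -293.81 / 99517.8 × 3600 = -10.629″.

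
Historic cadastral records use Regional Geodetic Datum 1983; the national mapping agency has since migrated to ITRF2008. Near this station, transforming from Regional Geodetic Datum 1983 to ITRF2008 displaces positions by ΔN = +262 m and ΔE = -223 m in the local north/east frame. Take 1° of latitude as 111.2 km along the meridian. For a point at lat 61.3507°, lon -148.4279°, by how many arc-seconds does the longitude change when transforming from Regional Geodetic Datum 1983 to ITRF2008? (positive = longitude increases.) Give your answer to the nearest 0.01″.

At latitude 61.3507°, cos φ = 0.479447.
1° of longitude at this latitude = 111.2 × cos φ = 53.31 km, so Δλ = -223.0 / 53314.5 = -0.0041827° = -15.058″.

Δλ = -15.06″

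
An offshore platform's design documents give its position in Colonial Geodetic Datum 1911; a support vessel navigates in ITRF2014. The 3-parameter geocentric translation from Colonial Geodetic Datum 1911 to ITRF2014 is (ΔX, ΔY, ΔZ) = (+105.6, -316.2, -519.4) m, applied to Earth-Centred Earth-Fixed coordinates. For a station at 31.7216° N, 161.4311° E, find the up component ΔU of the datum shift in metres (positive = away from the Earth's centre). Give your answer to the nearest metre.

The local up (radial) axis is (cos φ cos λ, cos φ sin λ, sin φ), giving ΔU = -85.149 − 85.650 − 273.097 = -443.90 m.

ΔU = -444 m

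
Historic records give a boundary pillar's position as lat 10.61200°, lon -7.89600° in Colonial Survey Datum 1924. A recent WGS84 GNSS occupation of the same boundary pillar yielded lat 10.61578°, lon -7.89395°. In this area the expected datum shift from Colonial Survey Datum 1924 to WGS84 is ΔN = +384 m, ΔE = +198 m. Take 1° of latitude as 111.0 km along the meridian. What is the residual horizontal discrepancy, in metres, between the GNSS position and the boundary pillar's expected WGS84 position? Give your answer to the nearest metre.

44 m

Observed coordinate differences: Δφ = +0.00378°, Δλ = +0.00205°.
Converting to metres (1° lat = 111000 m, cos φ = 0.982897): observed ΔN = 419.6 m, observed ΔE = 223.7 m.
Subtracting the expected shift leaves a residual of 419.6 − (384) = 35.6 m north and 223.7 − (198) = 25.7 m east.
Residual distance = √(35.6² + 25.7²) = 43.9 m.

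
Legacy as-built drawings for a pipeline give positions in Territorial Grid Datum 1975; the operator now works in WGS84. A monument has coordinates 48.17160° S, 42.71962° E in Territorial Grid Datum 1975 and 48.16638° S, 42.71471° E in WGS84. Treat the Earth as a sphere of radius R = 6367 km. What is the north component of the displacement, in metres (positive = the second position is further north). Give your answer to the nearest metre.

Δφ = -48.16638° − -48.17160° = +0.00522°; Δλ = 42.71471° − 42.71962° = -0.00491°.
1° along a meridian = πR/180 = 111125 m.
ΔN = Δφ × 111125 = 580.1 m; ΔE = Δλ × 111125 × cos(-48.17160°) = -0.00491 × 111125 × 0.666902 = -363.9 m.

ΔN = 580 m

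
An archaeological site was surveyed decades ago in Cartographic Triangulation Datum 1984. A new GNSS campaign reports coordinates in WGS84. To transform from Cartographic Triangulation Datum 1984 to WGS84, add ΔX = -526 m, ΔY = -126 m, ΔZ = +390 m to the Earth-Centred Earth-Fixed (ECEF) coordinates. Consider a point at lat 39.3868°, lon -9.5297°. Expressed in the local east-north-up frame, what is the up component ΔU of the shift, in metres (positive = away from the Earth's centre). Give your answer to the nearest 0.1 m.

ΔU = -137.3 m

At φ = 39.3868°, λ = -9.5297°: sin φ = 0.634552, cos φ = 0.772880, sin λ = -0.165559, cos λ = 0.986200.
ΔU = cos φ cos λ·ΔX + cos φ sin λ·ΔY + sin φ·ΔZ = (0.772880)(0.986200)(-526) + (0.772880)(-0.165559)(-126) + (0.634552)(390) = -137.33 m.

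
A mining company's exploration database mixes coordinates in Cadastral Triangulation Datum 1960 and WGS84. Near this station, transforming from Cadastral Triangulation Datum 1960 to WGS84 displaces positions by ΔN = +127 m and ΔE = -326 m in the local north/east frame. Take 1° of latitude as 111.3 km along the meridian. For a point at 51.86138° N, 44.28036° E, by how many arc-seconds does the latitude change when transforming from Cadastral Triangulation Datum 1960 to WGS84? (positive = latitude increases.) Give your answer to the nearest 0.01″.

Δφ = 4.11″

1° of latitude = 111.3 km, so Δφ = 127.0 / 111300 = 0.0011411° = 4.108″.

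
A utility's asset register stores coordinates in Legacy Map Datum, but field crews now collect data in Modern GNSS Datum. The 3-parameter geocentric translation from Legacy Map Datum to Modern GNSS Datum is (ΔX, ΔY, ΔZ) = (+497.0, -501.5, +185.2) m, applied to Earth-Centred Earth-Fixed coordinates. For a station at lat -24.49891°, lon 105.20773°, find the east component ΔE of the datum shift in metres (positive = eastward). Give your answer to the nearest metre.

ΔE = -348 m

At φ = -24.49891°, λ = 105.20773°: sin φ = -0.414676, cos φ = 0.909969, sin λ = 0.964981, cos λ = -0.262319.
ΔE = −sin λ·ΔX + cos λ·ΔY = −(0.964981)·(497.0) + (-0.262319)·(-501.5) = -348.04 m.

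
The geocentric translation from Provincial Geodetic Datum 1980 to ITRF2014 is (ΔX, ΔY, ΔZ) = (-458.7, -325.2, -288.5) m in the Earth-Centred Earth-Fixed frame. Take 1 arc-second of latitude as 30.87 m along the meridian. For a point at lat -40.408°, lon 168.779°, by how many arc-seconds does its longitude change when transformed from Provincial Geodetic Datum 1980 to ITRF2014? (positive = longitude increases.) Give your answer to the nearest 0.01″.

Δλ = 17.37″

sin φ = -0.648226, cos φ = 0.761448, sin λ = 0.194594, cos λ = -0.980884.
East component: ΔE = −sin λ·ΔX + cos λ·ΔY = −(0.194594)(-458.7) + (-0.980884)(-325.2) = 408.24 m.
1° of latitude spans 3600 × 30.87 = 111132 m; at latitude φ, 1° of longitude spans that × cos φ = 84621.2 m, so Δλ = 408.24 / 84621.2 × 3600 = 17.368″.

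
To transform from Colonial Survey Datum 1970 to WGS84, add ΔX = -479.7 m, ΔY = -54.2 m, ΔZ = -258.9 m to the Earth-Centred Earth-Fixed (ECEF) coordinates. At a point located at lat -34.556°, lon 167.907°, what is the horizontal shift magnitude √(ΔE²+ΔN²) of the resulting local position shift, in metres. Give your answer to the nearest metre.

160 m

At φ = -34.556°, λ = 167.907°: sin φ = -0.567211, cos φ = 0.823572, sin λ = 0.209499, cos λ = -0.977809.
ΔE = −sin λ·ΔX + cos λ·ΔY = −(0.209499)·(-479.7) + (-0.977809)·(-54.2) = 153.49 m.
ΔN = −sin φ cos λ·ΔX − sin φ sin λ·ΔY + cos φ·ΔZ = −(-0.567211)(-0.977809)(-479.7) − (-0.567211)(0.209499)(-54.2) + (0.823572)(-258.9) = 46.39 m.
Horizontal magnitude = √(ΔE² + ΔN²) = √(153.49² + 46.39²) = 160.35 m.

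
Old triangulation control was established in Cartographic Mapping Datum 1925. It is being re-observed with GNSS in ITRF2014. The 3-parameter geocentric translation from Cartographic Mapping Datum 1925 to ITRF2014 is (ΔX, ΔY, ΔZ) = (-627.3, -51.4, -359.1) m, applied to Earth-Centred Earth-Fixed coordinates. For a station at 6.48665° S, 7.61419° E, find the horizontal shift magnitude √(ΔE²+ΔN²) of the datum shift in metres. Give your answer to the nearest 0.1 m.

429.0 m

At φ = -6.48665°, λ = 7.61419°: sin φ = -0.112972, cos φ = 0.993598, sin λ = 0.132502, cos λ = 0.991183.
ΔE = −sin λ·ΔX + cos λ·ΔY = −(0.132502)·(-627.3) + (0.991183)·(-51.4) = 32.17 m.
ΔN = −sin φ cos λ·ΔX − sin φ sin λ·ΔY + cos φ·ΔZ = −(-0.112972)(0.991183)(-627.3) − (-0.112972)(0.132502)(-51.4) + (0.993598)(-359.1) = -427.81 m.
Horizontal magnitude = √(ΔE² + ΔN²) = √(32.17² + (-427.81)²) = 429.02 m.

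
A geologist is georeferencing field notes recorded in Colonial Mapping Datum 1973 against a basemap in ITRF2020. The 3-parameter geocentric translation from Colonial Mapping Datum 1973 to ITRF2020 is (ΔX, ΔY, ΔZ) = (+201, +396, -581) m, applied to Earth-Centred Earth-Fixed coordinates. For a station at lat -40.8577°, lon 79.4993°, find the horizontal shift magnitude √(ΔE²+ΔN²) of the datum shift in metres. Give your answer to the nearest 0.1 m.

At φ = -40.8577°, λ = 79.4993°: sin φ = -0.654183, cos φ = 0.756337, sin λ = 0.983253, cos λ = 0.182248.
ΔE = −sin λ·ΔX + cos λ·ΔY = −(0.983253)·(201) + (0.182248)·(396) = -125.46 m.
ΔN = −sin φ cos λ·ΔX − sin φ sin λ·ΔY + cos φ·ΔZ = −(-0.654183)(0.182248)(201) − (-0.654183)(0.983253)(396) + (0.756337)(-581) = -160.75 m.
Horizontal magnitude = √(ΔE² + ΔN²) = √((-125.46)² + (-160.75)²) = 203.92 m.

203.9 m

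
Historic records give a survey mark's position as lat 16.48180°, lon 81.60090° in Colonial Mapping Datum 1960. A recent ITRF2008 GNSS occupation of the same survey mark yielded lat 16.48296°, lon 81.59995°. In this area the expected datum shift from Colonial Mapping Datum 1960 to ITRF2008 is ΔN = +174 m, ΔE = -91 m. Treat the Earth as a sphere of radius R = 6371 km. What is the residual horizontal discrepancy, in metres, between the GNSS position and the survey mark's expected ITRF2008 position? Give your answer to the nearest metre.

Observed coordinate differences: Δφ = +0.00116°, Δλ = -0.00095°.
Converting to metres (1° lat = 111195 m, cos φ = 0.958910): observed ΔN = 129.0 m, observed ΔE = -101.3 m.
Subtracting the expected shift leaves a residual of 129.0 − (174) = -45.0 m north and -101.3 − (-91) = -10.3 m east.
Residual distance = √((-45.0)² + (-10.3)²) = 46.2 m.

46 m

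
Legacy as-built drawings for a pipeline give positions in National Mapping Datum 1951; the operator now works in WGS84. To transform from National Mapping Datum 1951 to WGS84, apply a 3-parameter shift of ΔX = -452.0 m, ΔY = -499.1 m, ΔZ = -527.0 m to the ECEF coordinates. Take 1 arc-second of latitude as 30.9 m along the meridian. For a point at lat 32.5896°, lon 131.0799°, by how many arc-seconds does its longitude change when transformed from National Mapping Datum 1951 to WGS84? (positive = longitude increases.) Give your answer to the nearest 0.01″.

sin φ = 0.538618, cos φ = 0.842550, sin λ = 0.753794, cos λ = -0.657111.
East component: ΔE = −sin λ·ΔX + cos λ·ΔY = −(0.753794)(-452.0) + (-0.657111)(-499.1) = 668.68 m.
1° of latitude spans 3600 × 30.90 = 111240 m; at latitude φ, 1° of longitude spans that × cos φ = 93725.3 m, so Δλ = 668.68 / 93725.3 × 3600 = 25.684″.

Δλ = 25.68″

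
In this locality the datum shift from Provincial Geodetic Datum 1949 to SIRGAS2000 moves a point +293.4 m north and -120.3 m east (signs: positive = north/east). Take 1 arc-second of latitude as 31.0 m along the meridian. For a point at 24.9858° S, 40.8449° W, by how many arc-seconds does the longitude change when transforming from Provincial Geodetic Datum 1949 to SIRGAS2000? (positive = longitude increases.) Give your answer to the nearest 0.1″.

At latitude -24.9858°, cos φ = 0.906412.
1″ of longitude at this latitude = 31.00 × cos φ = 28.0988 m, so Δλ = -120.3 / 28.0988 = -4.281″.

Δλ = -4.3″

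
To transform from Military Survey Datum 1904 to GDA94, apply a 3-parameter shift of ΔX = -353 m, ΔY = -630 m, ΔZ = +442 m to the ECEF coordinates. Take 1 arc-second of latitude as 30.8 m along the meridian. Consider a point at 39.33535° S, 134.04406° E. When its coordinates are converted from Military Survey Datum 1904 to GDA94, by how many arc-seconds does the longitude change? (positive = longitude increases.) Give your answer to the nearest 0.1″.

sin φ = -0.633858, cos φ = 0.773449, sin λ = 0.718805, cos λ = -0.695211.
East component: ΔE = −sin λ·ΔX + cos λ·ΔY = −(0.718805)(-353) + (-0.695211)(-630) = 691.72 m.
1° of latitude spans 3600 × 30.80 = 110880 m; at latitude φ, 1° of longitude spans that × cos φ = 85760.1 m, so Δλ = 691.72 / 85760.1 × 3600 = 29.037″.

Δλ = 29.0″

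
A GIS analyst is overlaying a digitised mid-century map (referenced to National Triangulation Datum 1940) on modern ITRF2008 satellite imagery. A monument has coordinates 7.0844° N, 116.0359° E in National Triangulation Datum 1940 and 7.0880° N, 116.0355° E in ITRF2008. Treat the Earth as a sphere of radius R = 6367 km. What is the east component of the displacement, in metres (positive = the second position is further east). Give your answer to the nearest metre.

ΔE = -44 m

Δφ = 7.0880° − 7.0844° = +0.0036°; Δλ = 116.0355° − 116.0359° = -0.0004°.
1° along a meridian = πR/180 = 111125 m.
ΔN = Δφ × 111125 = 400.1 m; ΔE = Δλ × 111125 × cos(7.0844°) = -0.0004 × 111125 × 0.992366 = -44.1 m.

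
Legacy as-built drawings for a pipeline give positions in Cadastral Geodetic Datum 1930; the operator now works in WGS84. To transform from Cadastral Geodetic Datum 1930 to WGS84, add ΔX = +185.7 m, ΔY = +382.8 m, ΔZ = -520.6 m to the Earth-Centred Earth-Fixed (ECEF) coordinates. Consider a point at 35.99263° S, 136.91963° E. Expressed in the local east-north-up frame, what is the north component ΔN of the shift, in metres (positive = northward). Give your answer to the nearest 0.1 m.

ΔN = -347.3 m

At φ = -35.99263°, λ = 136.91963°: sin φ = -0.587681, cos φ = 0.809093, sin λ = 0.683024, cos λ = -0.730396.
ΔN = −sin φ cos λ·ΔX − sin φ sin λ·ΔY + cos φ·ΔZ = −(-0.587681)(-0.730396)(185.7) − (-0.587681)(0.683024)(382.8) + (0.809093)(-520.6) = -347.27 m.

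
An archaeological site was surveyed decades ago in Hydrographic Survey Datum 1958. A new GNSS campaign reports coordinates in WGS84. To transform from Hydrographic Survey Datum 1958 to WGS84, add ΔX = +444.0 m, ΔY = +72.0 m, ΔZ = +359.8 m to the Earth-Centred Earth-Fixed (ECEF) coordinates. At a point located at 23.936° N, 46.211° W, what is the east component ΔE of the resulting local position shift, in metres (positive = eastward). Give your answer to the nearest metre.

ΔE = 370 m

At φ = 23.936°, λ = -46.211°: sin φ = 0.405716, cos φ = 0.913999, sin λ = -0.721893, cos λ = 0.692005.
ΔE = −sin λ·ΔX + cos λ·ΔY = −(-0.721893)·(444.0) + (0.692005)·(72.0) = 370.34 m.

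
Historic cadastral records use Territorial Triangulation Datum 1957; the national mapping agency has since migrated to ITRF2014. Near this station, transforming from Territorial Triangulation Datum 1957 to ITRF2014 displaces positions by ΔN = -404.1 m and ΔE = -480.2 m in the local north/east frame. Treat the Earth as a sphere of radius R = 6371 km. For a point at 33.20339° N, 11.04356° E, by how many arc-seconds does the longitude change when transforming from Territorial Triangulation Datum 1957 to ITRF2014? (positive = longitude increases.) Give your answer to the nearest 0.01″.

Δλ = -18.58″

At latitude 33.20339°, cos φ = 0.836732.
One radian of longitude at latitude φ spans R cos φ, so Δλ = ΔE / (R cos φ) = -480.2 / (6371000 × 0.836732) = -9.0080e-05 rad = -18.580″.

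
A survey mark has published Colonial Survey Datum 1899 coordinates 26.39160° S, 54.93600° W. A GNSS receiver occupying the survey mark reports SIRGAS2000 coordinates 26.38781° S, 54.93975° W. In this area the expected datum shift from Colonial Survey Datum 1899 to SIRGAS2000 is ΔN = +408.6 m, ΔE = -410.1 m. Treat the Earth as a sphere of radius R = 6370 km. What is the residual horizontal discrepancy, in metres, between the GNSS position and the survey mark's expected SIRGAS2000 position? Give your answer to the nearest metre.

Observed coordinate differences: Δφ = +0.00379°, Δλ = -0.00375°.
Converting to metres (1° lat = 111177 m, cos φ = 0.895777): observed ΔN = 421.4 m, observed ΔE = -373.5 m.
Subtracting the expected shift leaves a residual of 421.4 − (408.6) = 12.8 m north and -373.5 − (-410.1) = 36.6 m east.
Residual distance = √(12.8² + 36.6²) = 38.8 m.

39 m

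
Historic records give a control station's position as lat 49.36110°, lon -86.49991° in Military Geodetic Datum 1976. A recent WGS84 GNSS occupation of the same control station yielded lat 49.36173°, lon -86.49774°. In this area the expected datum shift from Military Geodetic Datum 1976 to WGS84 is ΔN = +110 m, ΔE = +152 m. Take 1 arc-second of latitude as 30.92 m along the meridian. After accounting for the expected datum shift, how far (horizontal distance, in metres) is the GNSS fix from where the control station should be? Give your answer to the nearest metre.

40 m

Observed coordinate differences: Δφ = +0.00063°, Δλ = +0.00217°.
Converting to metres (1° lat = 111312 m, cos φ = 0.651290): observed ΔN = 70.1 m, observed ΔE = 157.3 m.
Subtracting the expected shift leaves a residual of 70.1 − (110) = -39.9 m north and 157.3 − (152) = 5.3 m east.
Residual distance = √((-39.9)² + 5.3²) = 40.2 m.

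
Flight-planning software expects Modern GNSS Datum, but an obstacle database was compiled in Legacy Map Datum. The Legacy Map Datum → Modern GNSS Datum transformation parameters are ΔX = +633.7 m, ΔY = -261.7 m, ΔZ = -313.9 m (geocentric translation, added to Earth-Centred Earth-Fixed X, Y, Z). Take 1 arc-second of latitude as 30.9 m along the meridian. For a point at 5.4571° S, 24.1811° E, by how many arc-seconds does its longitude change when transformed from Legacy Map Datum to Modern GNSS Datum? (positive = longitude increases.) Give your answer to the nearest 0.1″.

Δλ = -16.2″

sin φ = -0.095100, cos φ = 0.995468, sin λ = 0.409622, cos λ = 0.912255.
East component: ΔE = −sin λ·ΔX + cos λ·ΔY = −(0.409622)(633.7) + (0.912255)(-261.7) = -498.31 m.
1° of latitude spans 3600 × 30.90 = 111240 m; at latitude φ, 1° of longitude spans that × cos φ = 110735.8 m, so Δλ = -498.31 / 110735.8 × 3600 = -16.200″.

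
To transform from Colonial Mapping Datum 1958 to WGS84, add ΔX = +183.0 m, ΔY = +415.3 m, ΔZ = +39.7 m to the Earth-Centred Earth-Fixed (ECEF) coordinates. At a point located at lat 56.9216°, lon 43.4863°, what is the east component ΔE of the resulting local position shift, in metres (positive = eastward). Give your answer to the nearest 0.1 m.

ΔE = 175.4 m

At φ = 56.9216°, λ = 43.4863°: sin φ = 0.837925, cos φ = 0.545786, sin λ = 0.688181, cos λ = 0.725539.
ΔE = −sin λ·ΔX + cos λ·ΔY = −(0.688181)·(183.0) + (0.725539)·(415.3) = 175.38 m.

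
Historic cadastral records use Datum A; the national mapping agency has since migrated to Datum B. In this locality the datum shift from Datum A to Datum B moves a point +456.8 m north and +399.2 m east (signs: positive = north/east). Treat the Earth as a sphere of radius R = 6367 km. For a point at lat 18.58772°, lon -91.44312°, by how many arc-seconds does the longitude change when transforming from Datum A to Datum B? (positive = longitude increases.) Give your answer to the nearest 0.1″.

At latitude 18.58772°, cos φ = 0.947837.
One radian of longitude at latitude φ spans R cos φ, so Δλ = ΔE / (R cos φ) = 399.2 / (6367000 × 0.947837) = 6.6149e-05 rad = 13.644″.

Δλ = 13.6″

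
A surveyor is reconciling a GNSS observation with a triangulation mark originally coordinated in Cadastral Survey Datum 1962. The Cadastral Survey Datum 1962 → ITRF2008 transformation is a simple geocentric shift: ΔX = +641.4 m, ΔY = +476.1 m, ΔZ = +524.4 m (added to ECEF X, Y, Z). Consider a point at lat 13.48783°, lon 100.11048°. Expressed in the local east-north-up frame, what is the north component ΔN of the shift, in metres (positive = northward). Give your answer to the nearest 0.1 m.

ΔN = 426.9 m

At φ = 13.48783°, λ = 100.11048°: sin φ = 0.233239, cos φ = 0.972419, sin λ = 0.984471, cos λ = -0.175547.
ΔN = −sin φ cos λ·ΔX − sin φ sin λ·ΔY + cos φ·ΔZ = −(0.233239)(-0.175547)(641.4) − (0.233239)(0.984471)(476.1) + (0.972419)(524.4) = 426.88 m.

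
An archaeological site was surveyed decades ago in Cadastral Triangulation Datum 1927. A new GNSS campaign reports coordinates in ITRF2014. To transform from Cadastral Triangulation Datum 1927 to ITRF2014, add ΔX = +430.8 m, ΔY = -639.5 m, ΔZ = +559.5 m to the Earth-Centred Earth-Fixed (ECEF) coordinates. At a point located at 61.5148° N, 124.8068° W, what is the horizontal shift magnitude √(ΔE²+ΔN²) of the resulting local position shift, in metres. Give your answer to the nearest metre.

At φ = 61.5148°, λ = -124.8068°: sin φ = 0.878940, cos φ = 0.476932, sin λ = -0.821081, cos λ = -0.570811.
ΔE = −sin λ·ΔX + cos λ·ΔY = −(-0.821081)·(430.8) + (-0.570811)·(-639.5) = 718.76 m.
ΔN = −sin φ cos λ·ΔX − sin φ sin λ·ΔY + cos φ·ΔZ = −(0.878940)(-0.570811)(430.8) − (0.878940)(-0.821081)(-639.5) + (0.476932)(559.5) = 21.46 m.
Horizontal magnitude = √(ΔE² + ΔN²) = √(718.76² + 21.46²) = 719.08 m.

719 m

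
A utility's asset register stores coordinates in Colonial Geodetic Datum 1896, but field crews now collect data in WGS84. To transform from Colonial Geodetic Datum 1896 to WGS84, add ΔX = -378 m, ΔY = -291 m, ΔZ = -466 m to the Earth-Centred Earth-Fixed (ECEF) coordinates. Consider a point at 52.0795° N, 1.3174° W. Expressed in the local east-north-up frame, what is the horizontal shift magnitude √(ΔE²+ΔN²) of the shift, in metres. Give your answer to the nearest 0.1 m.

299.7 m

The local east axis at (φ, λ) is (−sin λ, cos λ, 0), so ΔE = −sin(-1.3174°)·(-378) + cos(-1.3174°)·(-291) = -299.61 m.
The local north axis is (−sin φ cos λ, −sin φ sin λ, cos φ), giving ΔN = 298.112 − 5.278 − 286.388 = 6.45 m.
Horizontal magnitude = √(ΔE² + ΔN²) = √((-299.61)² + 6.45²) = 299.68 m.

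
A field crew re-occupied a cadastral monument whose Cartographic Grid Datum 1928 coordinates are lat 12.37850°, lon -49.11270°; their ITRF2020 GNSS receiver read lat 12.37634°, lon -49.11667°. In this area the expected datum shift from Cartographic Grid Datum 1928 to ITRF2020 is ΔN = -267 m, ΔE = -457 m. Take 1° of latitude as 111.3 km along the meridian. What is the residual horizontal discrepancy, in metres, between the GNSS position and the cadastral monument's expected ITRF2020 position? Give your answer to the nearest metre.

37 m

Observed coordinate differences: Δφ = -0.00216°, Δλ = -0.00397°.
Converting to metres (1° lat = 111300 m, cos φ = 0.976753): observed ΔN = -240.4 m, observed ΔE = -431.6 m.
Subtracting the expected shift leaves a residual of -240.4 − (-267) = 26.6 m north and -431.6 − (-457) = 25.4 m east.
Residual distance = √(26.6² + 25.4²) = 36.8 m.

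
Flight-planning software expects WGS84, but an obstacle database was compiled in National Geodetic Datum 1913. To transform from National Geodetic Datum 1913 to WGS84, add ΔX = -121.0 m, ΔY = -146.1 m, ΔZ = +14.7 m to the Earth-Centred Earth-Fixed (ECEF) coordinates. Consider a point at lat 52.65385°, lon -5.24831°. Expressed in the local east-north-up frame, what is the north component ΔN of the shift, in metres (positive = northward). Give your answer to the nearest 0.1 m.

ΔN = 94.1 m

The local north axis is (−sin φ cos λ, −sin φ sin λ, cos φ), giving ΔN = 95.790 − 10.624 + 8.917 = 94.08 m.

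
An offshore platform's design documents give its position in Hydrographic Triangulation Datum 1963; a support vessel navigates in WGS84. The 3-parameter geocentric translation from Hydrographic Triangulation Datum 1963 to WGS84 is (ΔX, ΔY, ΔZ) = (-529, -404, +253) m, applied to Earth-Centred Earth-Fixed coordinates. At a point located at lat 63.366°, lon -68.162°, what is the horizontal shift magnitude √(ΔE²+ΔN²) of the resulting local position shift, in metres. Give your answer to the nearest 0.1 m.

The local east axis at (φ, λ) is (−sin λ, cos λ, 0), so ΔE = −sin(-68.162°)·(-529) + cos(-68.162°)·(-404) = -641.32 m.
The local north axis is (−sin φ cos λ, −sin φ sin λ, cos φ), giving ΔN = 175.899 − 335.216 + 113.417 = -45.90 m.
Horizontal magnitude = √(ΔE² + ΔN²) = √((-641.32)² + (-45.90)²) = 642.96 m.

643.0 m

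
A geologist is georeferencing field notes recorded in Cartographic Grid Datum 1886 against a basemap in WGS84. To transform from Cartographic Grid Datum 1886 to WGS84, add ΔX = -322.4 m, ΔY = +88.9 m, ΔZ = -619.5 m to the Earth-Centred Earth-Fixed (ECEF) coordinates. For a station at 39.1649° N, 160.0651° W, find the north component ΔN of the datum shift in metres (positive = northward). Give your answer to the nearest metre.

ΔN = -653 m

The local north axis is (−sin φ cos λ, −sin φ sin λ, cos φ), giving ΔN = -191.413 + 19.143 − 480.318 = -652.59 m.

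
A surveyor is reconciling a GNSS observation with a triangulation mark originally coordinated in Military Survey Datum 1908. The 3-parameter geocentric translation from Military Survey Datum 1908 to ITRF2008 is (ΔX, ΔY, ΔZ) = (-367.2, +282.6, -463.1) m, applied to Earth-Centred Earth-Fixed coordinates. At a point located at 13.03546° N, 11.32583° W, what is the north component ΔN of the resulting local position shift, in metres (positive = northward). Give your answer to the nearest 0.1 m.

At φ = 13.03546°, λ = -11.32583°: sin φ = 0.225554, cos φ = 0.974231, sin λ = -0.196388, cos λ = 0.980526.
ΔN = −sin φ cos λ·ΔX − sin φ sin λ·ΔY + cos φ·ΔZ = −(0.225554)(0.980526)(-367.2) − (0.225554)(-0.196388)(282.6) + (0.974231)(-463.1) = -357.44 m.

ΔN = -357.4 m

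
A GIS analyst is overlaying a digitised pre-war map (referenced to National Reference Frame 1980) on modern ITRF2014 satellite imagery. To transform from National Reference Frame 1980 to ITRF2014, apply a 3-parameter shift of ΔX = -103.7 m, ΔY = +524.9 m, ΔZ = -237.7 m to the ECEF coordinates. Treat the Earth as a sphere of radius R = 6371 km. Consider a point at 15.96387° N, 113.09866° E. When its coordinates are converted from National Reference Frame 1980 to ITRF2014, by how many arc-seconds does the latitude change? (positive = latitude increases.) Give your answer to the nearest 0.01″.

sin φ = 0.275031, cos φ = 0.961435, sin λ = 0.919831, cos λ = -0.392316.
North component: ΔN = −sin φ cos λ·ΔX − sin φ sin λ·ΔY + cos φ·ΔZ = −(0.275031)(-0.392316)(-103.7) − (0.275031)(0.919831)(524.9) + (0.961435)(-237.7) = -372.51 m.
1° of latitude spans πR/180 = 111195 m, so Δφ = -372.51 / 111195 × 3600 = -12.060″.

Δφ = -12.06″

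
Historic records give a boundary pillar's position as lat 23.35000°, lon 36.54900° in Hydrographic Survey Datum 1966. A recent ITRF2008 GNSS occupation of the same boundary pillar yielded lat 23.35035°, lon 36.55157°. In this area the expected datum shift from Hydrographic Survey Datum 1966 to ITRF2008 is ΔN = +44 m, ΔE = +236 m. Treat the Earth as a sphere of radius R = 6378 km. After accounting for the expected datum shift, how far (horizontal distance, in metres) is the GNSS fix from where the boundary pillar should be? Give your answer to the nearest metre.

Observed coordinate differences: Δφ = +0.00035°, Δλ = +0.00257°.
Converting to metres (1° lat = 111317 m, cos φ = 0.918101): observed ΔN = 39.0 m, observed ΔE = 262.7 m.
Subtracting the expected shift leaves a residual of 39.0 − (44) = -5.0 m north and 262.7 − (236) = 26.7 m east.
Residual distance = √((-5.0)² + 26.7²) = 27.1 m.

27 m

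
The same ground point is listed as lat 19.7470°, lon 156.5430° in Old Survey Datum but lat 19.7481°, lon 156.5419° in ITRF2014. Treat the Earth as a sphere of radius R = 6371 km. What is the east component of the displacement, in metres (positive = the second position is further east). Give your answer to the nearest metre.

Δφ = 19.7481° − 19.7470° = +0.0011°; Δλ = 156.5419° − 156.5430° = -0.0011°.
1° along a meridian = πR/180 = 111195 m.
ΔN = Δφ × 111195 = 122.3 m; ΔE = Δλ × 111195 × cos(19.7470°) = -0.0011 × 111195 × 0.941194 = -115.1 m.

ΔE = -115 m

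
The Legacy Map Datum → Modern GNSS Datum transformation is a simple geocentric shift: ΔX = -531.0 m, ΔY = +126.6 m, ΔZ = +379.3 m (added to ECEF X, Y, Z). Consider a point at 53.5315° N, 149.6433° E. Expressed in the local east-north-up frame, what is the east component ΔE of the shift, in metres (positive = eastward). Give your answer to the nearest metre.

At φ = 53.5315°, λ = 149.6433°: sin φ = 0.804184, cos φ = 0.594381, sin λ = 0.505382, cos λ = -0.862896.
ΔE = −sin λ·ΔX + cos λ·ΔY = −(0.505382)·(-531.0) + (-0.862896)·(126.6) = 159.12 m.

ΔE = 159 m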